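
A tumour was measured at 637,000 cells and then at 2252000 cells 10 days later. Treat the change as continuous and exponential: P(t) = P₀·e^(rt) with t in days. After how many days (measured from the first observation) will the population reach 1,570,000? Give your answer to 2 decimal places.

r = ln(2252000/637000) / 10 ≈ 0.12628 per day
t = ln(1570000/637000) / r = 0.90206 / 0.12628 ≈ 7.143

t ≈ 7.14 days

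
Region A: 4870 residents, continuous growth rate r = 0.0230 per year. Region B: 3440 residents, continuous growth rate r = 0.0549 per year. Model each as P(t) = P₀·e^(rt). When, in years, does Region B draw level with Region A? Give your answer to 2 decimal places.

t ≈ 10.90 years

4870·e^(0.023t) = 3440·e^(0.0549t)
4870/3440 = e^((0.0549 − 0.023)t) → ln(1.4157) = 0.0319·t
t = 0.34762 / 0.0319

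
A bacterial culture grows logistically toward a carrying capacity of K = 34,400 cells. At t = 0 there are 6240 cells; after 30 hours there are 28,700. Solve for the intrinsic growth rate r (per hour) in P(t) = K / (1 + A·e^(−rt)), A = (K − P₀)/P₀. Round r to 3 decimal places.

A = (34400 − 6240)/6240 = 4.51282
28700 = 34400/(1 + 4.51282·e^(−r·30)) → e^(−30r) = (1.19861 − 1)/4.51282 = 0.044009
r = −ln(0.044009)/30 = 3.12335/30

r ≈ 0.104 per hour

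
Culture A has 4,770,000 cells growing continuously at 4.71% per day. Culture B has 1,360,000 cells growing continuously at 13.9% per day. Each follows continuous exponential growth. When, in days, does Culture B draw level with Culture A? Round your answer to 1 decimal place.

t ≈ 13.7 days

4770000·e^(0.0471t) = 1360000·e^(0.139t)
4770000/1360000 = e^((0.139 − 0.0471)t) → ln(3.50735) = 0.0919·t
t = 1.25486 / 0.0919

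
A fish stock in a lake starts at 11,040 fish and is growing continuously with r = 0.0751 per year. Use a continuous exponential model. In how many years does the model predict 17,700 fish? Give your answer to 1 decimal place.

17700 = 11040 · e^(0.0751·t)
t = ln(17700/11040) / 0.0751 = ln(1.60326) / 0.0751 = 0.47204 / 0.0751

t ≈ 6.3 years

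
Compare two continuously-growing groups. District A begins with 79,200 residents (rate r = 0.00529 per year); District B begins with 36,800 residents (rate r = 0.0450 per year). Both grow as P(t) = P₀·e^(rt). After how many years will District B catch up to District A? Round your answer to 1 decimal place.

t ≈ 19.3 years

79200·e^(0.00529t) = 36800·e^(0.045t)
79200/36800 = e^((0.045 − 0.00529)t) → ln(2.15217) = 0.03971·t
t = 0.76648 / 0.03971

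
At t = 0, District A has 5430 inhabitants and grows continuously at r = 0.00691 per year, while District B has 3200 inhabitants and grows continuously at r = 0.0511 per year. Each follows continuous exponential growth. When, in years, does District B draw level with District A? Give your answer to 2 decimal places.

t ≈ 11.97 years

5430·e^(0.00691t) = 3200·e^(0.0511t)
5430/3200 = e^((0.0511 − 0.00691)t) → ln(1.69687) = 0.04419·t
t = 0.52879 / 0.04419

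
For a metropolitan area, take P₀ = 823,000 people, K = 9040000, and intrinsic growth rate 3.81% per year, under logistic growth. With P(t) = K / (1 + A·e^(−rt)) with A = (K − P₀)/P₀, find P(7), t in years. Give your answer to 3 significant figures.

A = (9040000 − 823000)/823000 = 9.9842
P(7) = 9040000 / (1 + 9.9842·e^(−0.0381·7)) = 9040000 / (1 + 9.9842·0.765903)
= 9040000 / 8.64693 ≈ 1045457.75

≈ 1,050,000 people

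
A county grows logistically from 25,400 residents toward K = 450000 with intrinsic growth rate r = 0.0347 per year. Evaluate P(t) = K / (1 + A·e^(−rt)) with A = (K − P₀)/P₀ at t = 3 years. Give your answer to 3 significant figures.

A = (450000 − 25400)/25400 = 16.71654
P(3) = 450000 / (1 + 16.71654·e^(−0.0347·3)) = 450000 / (1 + 16.71654·0.901135)
= 450000 / 16.06386 ≈ 28013.2

≈ 28,000 residents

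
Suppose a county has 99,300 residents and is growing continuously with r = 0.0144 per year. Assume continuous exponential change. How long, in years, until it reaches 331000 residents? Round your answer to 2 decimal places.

t ≈ 83.61 years

331000 = 99300 · e^(0.0144·t)
t = ln(331000/99300) / 0.0144 = ln(3.33333) / 0.0144 = 1.20397 / 0.0144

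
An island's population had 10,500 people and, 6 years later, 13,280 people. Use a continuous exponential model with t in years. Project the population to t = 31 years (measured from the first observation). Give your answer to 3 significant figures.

r = ln(13280/10500) / 6 ≈ 0.039147 per year
P(31) = 10500 · e^(0.039147·31) = 10500 · 3.36547 ≈ 35337.4

≈ 35,300 people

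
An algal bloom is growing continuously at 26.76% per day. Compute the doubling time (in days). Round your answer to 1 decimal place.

doubling time ≈ 2.6 days

doubling time = ln(2) / |r| = 0.69315 / 0.2676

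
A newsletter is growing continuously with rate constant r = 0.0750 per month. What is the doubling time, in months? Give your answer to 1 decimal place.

doubling time ≈ 9.2 months

doubling time = ln(2) / |r| = 0.69315 / 0.075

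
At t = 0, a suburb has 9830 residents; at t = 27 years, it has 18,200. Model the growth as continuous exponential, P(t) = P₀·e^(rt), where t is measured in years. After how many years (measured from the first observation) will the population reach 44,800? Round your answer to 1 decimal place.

t ≈ 66.5 years

r = ln(18200/9830) / 27 ≈ 0.022814 per year
t = ln(44800/9830) / r = 1.51677 / 0.022814 ≈ 66.484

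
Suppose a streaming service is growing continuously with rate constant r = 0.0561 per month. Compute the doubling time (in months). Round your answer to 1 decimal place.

doubling time ≈ 12.4 months

doubling time = ln(2) / |r| = 0.69315 / 0.0561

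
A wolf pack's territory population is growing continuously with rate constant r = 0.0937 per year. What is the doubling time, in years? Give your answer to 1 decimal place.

doubling time ≈ 7.4 years

doubling time = ln(2) / |r| = 0.69315 / 0.0937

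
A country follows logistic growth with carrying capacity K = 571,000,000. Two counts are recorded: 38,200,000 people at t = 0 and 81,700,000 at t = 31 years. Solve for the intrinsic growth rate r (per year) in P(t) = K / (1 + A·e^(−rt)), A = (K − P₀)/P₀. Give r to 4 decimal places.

r ≈ 0.0273 per year

A = (571000000 − 38200000)/38200000 = 13.94764
81700000 = 571000000/(1 + 13.94764·e^(−r·31)) → e^(−31r) = (6.98898 − 1)/13.94764 = 0.42939
r = −ln(0.42939)/31 = 0.84539/31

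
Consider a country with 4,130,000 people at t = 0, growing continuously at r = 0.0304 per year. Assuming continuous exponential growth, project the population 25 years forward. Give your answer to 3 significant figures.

P(25) = 4130000 · e^(0.0304·25) = 4130000 · e^(0.76)
= 4130000 · 2.13828 ≈ 8831080.79

≈ 8,830,000 people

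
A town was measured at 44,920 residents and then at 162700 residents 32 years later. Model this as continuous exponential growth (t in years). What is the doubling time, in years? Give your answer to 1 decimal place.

doubling time ≈ 17.2 years

r = ln(162700/44920) / 32 = ln(3.62199) / 32 ≈ 0.04022 per year
doubling time = ln 2 / |r| = 0.69315 / 0.04022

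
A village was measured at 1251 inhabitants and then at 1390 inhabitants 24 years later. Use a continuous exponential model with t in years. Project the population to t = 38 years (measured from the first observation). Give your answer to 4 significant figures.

≈ 1,478 inhabitants

r = ln(1390/1251) / 24 ≈ 0.00439 per year
P(38) = 1251 · e^(0.00439·38) = 1251 · 1.18154 ≈ 1478.11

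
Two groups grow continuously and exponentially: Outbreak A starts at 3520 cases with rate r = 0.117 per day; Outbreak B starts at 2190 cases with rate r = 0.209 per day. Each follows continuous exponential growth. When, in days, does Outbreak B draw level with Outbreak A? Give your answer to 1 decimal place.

3520·e^(0.117t) = 2190·e^(0.209t)
3520/2190 = e^((0.209 − 0.117)t) → ln(1.60731) = 0.092·t
t = 0.47456 / 0.092

t ≈ 5.2 days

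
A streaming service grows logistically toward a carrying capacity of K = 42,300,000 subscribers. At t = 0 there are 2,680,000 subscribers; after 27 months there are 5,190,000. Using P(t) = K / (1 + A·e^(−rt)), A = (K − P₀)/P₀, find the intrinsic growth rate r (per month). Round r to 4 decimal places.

A = (42300000 − 2680000)/2680000 = 14.78358
5190000 = 42300000/(1 + 14.78358·e^(−r·27)) → e^(−27r) = (8.15029 − 1)/14.78358 = 0.483664
r = −ln(0.483664)/27 = 0.72636/27

r ≈ 0.0269 per month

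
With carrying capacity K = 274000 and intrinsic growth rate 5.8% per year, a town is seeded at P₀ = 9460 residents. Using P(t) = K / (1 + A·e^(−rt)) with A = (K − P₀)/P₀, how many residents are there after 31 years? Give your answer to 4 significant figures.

A = (274000 − 9460)/9460 = 27.96406
P(31) = 274000 / (1 + 27.96406·e^(−0.058·31)) = 274000 / (1 + 27.96406·0.16563)
= 274000 / 5.63168 ≈ 48653.32

≈ 48,650 residents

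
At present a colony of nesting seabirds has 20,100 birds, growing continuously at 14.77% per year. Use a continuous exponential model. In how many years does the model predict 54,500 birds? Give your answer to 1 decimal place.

54500 = 20100 · e^(0.1477·t)
t = ln(54500/20100) / 0.1477 = ln(2.71144) / 0.1477 = 0.99748 / 0.1477

t ≈ 6.8 years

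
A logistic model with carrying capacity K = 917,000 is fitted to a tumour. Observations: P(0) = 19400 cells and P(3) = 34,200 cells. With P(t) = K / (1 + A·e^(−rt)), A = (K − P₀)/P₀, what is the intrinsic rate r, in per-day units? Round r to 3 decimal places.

A = (917000 − 19400)/19400 = 46.26804
34200 = 917000/(1 + 46.26804·e^(−r·3)) → e^(−3r) = (26.81287 − 1)/46.26804 = 0.557898
r = −ln(0.557898)/3 = 0.58358/3

r ≈ 0.195 per day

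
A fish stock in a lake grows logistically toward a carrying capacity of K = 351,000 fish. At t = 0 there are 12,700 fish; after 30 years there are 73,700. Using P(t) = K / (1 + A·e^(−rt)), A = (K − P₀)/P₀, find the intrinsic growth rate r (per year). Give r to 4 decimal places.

A = (351000 − 12700)/12700 = 26.6378
73700 = 351000/(1 + 26.6378·e^(−r·30)) → e^(−30r) = (4.76255 − 1)/26.6378 = 0.141249
r = −ln(0.141249)/30 = 1.95723/30

r ≈ 0.0652 per year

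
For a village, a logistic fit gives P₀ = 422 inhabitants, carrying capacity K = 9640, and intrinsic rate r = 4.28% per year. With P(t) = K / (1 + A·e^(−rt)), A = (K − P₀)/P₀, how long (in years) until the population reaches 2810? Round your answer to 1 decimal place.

t ≈ 51.3 years

A = (9640 − 422)/422 = 21.8436
2810 = 9640/(1 + 21.8436·e^(−0.0428t)) → 1 + 21.8436·e^(−0.0428t) = 3.4306
e^(−0.0428t) = 0.111273 → t = ln(8.9869)/0.0428 = 2.19577/0.0428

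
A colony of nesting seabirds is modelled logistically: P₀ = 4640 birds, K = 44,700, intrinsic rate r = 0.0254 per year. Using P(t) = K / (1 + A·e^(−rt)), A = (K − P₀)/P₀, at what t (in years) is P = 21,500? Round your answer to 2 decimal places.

A = (44700 − 4640)/4640 = 8.63362
21500 = 44700/(1 + 8.63362·e^(−0.0254t)) → 1 + 8.63362·e^(−0.0254t) = 2.07907
e^(−0.0254t) = 0.124985 → t = ln(8.00098)/0.0254 = 2.07956/0.0254

t ≈ 81.87 years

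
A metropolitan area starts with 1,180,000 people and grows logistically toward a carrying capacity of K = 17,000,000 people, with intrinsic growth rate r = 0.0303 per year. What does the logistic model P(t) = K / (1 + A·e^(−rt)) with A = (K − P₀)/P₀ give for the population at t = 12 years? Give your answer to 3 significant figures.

A = (17000000 − 1180000)/1180000 = 13.40678
P(12) = 17000000 / (1 + 13.40678·e^(−0.0303·12)) = 17000000 / (1 + 13.40678·0.695169)
= 17000000 / 10.31998 ≈ 1647289.95

≈ 1,650,000 people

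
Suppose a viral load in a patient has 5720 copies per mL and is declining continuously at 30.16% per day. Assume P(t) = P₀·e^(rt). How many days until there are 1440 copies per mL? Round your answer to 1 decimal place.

1440 = 5720 · e^(-0.3016·t)
t = ln(1440/5720) / -0.3016 = ln(0.25175) / -0.3016 = -1.37933 / -0.3016

t ≈ 4.6 days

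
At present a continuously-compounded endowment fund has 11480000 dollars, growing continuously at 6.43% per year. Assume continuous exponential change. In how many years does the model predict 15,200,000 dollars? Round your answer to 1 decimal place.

t ≈ 4.4 years

15200000 = 11480000 · e^(0.0643·t)
t = ln(15200000/11480000) / 0.0643 = ln(1.32404) / 0.0643 = 0.28069 / 0.0643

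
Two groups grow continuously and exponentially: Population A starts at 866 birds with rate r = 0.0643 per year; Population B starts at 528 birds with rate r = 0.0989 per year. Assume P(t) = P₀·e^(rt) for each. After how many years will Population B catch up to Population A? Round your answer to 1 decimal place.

866·e^(0.0643t) = 528·e^(0.0989t)
866/528 = e^((0.0989 − 0.0643)t) → ln(1.64015) = 0.0346·t
t = 0.49479 / 0.0346

t ≈ 14.3 years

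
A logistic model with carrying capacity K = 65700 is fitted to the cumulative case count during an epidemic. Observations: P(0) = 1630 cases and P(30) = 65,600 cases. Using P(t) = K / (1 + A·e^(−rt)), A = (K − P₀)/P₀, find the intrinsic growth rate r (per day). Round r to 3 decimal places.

A = (65700 − 1630)/1630 = 39.30675
65600 = 65700/(1 + 39.30675·e^(−r·30)) → e^(−30r) = (1.00152 − 1)/39.30675 = 0.000039
r = −ln(0.000039)/30 = 10.15756/30

r ≈ 0.339 per day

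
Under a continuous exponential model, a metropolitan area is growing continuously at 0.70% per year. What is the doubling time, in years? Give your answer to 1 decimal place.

doubling time ≈ 99.0 years

doubling time = ln(2) / |r| = 0.69315 / 0.007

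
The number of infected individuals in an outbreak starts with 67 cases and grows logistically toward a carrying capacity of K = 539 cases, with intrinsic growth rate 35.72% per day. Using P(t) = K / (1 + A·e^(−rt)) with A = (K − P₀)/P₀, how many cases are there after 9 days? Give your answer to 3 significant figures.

A = (539 − 67)/67 = 7.04478
P(9) = 539 / (1 + 7.04478·e^(−0.3572·9)) = 539 / (1 + 7.04478·0.040163)
= 539 / 1.28294 ≈ 420.13

≈ 420 cases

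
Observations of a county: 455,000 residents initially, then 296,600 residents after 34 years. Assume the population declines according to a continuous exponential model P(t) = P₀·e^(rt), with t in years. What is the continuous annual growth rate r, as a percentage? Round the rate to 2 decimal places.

r ≈ -1.26% per year

296600 = 455000 · e^(r·34)
e^(34r) = 296600/455000 = 0.65187
r = ln(0.65187) / 34 = -0.42791 / 34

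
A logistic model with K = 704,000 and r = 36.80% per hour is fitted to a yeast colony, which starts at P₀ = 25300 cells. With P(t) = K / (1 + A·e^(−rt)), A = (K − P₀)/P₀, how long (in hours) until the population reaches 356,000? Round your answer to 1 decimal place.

t ≈ 9.0 hours

A = (704000 − 25300)/25300 = 26.82609
356000 = 704000/(1 + 26.82609·e^(−0.368t)) → 1 + 26.82609·e^(−0.368t) = 1.97753
e^(−0.368t) = 0.036439 → t = ln(27.44278)/0.368 = 3.3121/0.368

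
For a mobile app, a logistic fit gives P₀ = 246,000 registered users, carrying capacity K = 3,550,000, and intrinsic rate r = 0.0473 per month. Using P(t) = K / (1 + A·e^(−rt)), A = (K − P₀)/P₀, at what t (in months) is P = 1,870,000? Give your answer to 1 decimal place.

t ≈ 57.2 months

A = (3550000 − 246000)/246000 = 13.43089
1870000 = 3550000/(1 + 13.43089·e^(−0.0473t)) → 1 + 13.43089·e^(−0.0473t) = 1.8984
e^(−0.0473t) = 0.06689 → t = ln(14.94986)/0.0473 = 2.7047/0.0473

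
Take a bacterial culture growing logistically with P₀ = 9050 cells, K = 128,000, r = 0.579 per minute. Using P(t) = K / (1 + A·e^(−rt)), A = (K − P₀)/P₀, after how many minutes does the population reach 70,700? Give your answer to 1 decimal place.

A = (128000 − 9050)/9050 = 13.14365
70700 = 128000/(1 + 13.14365·e^(−0.579t)) → 1 + 13.14365·e^(−0.579t) = 1.81047
e^(−0.579t) = 0.061662 → t = ln(16.21738)/0.579 = 2.78608/0.579

t ≈ 4.8 minutes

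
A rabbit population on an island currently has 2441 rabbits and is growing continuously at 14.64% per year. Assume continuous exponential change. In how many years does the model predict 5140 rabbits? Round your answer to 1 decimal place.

5140 = 2441 · e^(0.1464·t)
t = ln(5140/2441) / 0.1464 = ln(2.10569) / 0.1464 = 0.74465 / 0.1464

t ≈ 5.1 years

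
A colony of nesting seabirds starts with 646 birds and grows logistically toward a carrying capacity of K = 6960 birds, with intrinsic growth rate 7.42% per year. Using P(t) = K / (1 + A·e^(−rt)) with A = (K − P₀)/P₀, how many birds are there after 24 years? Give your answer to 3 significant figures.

≈ 2,630 birds

A = (6960 − 646)/646 = 9.77399
P(24) = 6960 / (1 + 9.77399·e^(−0.0742·24)) = 6960 / (1 + 9.77399·0.168503)
= 6960 / 2.64695 ≈ 2629.44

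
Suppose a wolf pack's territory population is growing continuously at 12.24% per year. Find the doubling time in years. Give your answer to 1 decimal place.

doubling time ≈ 5.7 years

doubling time = ln(2) / |r| = 0.69315 / 0.1224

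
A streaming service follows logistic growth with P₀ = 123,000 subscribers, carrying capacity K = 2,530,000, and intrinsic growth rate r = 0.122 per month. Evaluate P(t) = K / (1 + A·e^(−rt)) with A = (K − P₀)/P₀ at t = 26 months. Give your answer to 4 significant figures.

A = (2530000 − 123000)/123000 = 19.56911
P(26) = 2530000 / (1 + 19.56911·e^(−0.122·26)) = 2530000 / (1 + 19.56911·0.04192)
= 2530000 / 1.82033 ≈ 1389857.47

≈ 1,390,000 subscribers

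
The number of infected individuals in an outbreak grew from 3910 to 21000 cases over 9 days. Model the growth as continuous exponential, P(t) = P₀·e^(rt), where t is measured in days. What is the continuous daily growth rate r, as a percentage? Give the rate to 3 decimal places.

21000 = 3910 · e^(r·9)
e^(9r) = 21000/3910 = 5.37084
r = ln(5.37084) / 9 = 1.68099 / 9

r ≈ 18.678% per day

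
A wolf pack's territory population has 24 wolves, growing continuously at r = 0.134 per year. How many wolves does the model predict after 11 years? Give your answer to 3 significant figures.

P(11) = 24 · e^(0.134·11) = 24 · e^(1.474)
= 24 · 4.36667 ≈ 104.8

≈ 105 wolves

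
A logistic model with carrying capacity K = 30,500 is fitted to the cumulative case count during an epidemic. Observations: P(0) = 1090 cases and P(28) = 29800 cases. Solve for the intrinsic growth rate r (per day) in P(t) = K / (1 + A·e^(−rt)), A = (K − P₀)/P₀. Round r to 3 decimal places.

r ≈ 0.252 per day

A = (30500 − 1090)/1090 = 26.98165
29800 = 30500/(1 + 26.98165·e^(−r·28)) → e^(−28r) = (1.02349 − 1)/26.98165 = 0.000871
r = −ln(0.000871)/28 = 7.04634/28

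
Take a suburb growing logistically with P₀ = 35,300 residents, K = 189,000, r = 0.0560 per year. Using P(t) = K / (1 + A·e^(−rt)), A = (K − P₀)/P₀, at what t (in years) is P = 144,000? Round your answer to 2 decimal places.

A = (189000 − 35300)/35300 = 4.35411
144000 = 189000/(1 + 4.35411·e^(−0.056t)) → 1 + 4.35411·e^(−0.056t) = 1.3125
e^(−0.056t) = 0.071771 → t = ln(13.93314)/0.056 = 2.63427/0.056

t ≈ 47.04 years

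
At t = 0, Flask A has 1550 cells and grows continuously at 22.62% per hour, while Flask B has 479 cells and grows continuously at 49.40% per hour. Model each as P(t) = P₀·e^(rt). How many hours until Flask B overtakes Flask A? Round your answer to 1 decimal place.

1550·e^(0.2262t) = 479·e^(0.494t)
1550/479 = e^((0.494 − 0.2262)t) → ln(3.23591) = 0.2678·t
t = 1.17431 / 0.2678

t ≈ 4.4 hours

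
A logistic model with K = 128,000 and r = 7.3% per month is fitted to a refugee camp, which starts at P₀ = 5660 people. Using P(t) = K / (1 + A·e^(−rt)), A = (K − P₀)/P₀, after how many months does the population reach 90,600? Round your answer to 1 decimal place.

t ≈ 54.2 months

A = (128000 − 5660)/5660 = 21.61484
90600 = 128000/(1 + 21.61484·e^(−0.073t)) → 1 + 21.61484·e^(−0.073t) = 1.4128
e^(−0.073t) = 0.019098 → t = ln(52.36109)/0.073 = 3.95816/0.073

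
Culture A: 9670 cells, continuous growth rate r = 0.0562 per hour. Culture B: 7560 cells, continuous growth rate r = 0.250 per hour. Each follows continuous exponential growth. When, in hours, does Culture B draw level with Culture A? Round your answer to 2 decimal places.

t ≈ 1.27 hours

9670·e^(0.0562t) = 7560·e^(0.25t)
9670/7560 = e^((0.25 − 0.0562)t) → ln(1.2791) = 0.1938·t
t = 0.24616 / 0.1938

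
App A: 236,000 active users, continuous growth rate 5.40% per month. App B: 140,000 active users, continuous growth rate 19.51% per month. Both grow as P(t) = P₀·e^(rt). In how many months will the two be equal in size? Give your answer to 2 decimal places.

t ≈ 3.70 months

236000·e^(0.054t) = 140000·e^(0.1951t)
236000/140000 = e^((0.1951 − 0.054)t) → ln(1.68571) = 0.1411·t
t = 0.52219 / 0.1411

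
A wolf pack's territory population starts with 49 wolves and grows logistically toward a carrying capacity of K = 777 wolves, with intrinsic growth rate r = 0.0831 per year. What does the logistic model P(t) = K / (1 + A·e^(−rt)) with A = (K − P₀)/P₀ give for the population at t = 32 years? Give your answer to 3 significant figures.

≈ 381 wolves

A = (777 − 49)/49 = 14.85714
P(32) = 777 / (1 + 14.85714·e^(−0.0831·32)) = 777 / (1 + 14.85714·0.070004)
= 777 / 2.04006 ≈ 380.87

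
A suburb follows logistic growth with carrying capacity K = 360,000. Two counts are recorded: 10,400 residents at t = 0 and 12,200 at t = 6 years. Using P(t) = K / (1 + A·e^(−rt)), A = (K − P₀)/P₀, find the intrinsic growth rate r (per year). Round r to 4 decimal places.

r ≈ 0.0275 per year

A = (360000 − 10400)/10400 = 33.61538
12200 = 360000/(1 + 33.61538·e^(−r·6)) → e^(−6r) = (29.5082 − 1)/33.61538 = 0.84807
r = −ln(0.84807)/6 = 0.16479/6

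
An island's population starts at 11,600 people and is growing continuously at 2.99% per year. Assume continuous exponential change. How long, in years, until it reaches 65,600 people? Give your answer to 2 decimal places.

65600 = 11600 · e^(0.0299·t)
t = ln(65600/11600) / 0.0299 = ln(5.65517) / 0.0299 = 1.73257 / 0.0299

t ≈ 57.95 years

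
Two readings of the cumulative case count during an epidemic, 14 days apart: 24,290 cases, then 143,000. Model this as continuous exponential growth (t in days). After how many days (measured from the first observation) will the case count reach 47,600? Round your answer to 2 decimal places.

t ≈ 5.31 days

r = ln(143000/24290) / 14 ≈ 0.126627 per day
t = ln(47600/24290) / r = 0.67277 / 0.126627 ≈ 5.313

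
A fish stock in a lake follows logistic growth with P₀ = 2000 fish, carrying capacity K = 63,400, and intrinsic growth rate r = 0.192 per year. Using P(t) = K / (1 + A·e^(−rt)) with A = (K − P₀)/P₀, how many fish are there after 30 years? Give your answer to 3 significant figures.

A = (63400 − 2000)/2000 = 30.7
P(30) = 63400 / (1 + 30.7·e^(−0.192·30)) = 63400 / (1 + 30.7·0.003151)
= 63400 / 1.09674 ≈ 57807.73

≈ 57,800 fish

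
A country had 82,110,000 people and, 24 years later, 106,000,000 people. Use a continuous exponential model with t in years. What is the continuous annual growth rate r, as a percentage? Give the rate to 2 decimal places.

106000000 = 82110000 · e^(r·24)
e^(24r) = 106000000/82110000 = 1.29095
r = ln(1.29095) / 24 = 0.25538 / 24

r ≈ 1.06% per year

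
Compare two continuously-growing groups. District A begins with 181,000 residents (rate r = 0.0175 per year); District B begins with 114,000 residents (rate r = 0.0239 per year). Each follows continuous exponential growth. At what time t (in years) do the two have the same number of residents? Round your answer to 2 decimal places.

181000·e^(0.0175t) = 114000·e^(0.0239t)
181000/114000 = e^((0.0239 − 0.0175)t) → ln(1.58772) = 0.0064·t
t = 0.4623 / 0.0064

t ≈ 72.23 years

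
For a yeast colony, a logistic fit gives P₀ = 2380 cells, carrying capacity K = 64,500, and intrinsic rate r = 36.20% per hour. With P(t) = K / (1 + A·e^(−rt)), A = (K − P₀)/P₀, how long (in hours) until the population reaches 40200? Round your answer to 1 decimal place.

t ≈ 10.4 hours

A = (64500 − 2380)/2380 = 26.10084
40200 = 64500/(1 + 26.10084·e^(−0.362t)) → 1 + 26.10084·e^(−0.362t) = 1.60448
e^(−0.362t) = 0.023159 → t = ln(43.17917)/0.362 = 3.76536/0.362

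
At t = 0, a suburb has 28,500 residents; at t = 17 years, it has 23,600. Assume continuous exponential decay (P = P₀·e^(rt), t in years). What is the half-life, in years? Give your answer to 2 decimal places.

half-life ≈ 62.46 years

r = ln(23600/28500) / 17 = ln(0.82807) / 17 ≈ -0.011097 per year
half-life = ln 2 / |r| = 0.69315 / 0.011097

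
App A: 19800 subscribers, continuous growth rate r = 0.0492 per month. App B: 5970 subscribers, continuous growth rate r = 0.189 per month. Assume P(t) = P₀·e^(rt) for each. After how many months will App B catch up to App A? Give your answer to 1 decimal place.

t ≈ 8.6 months

19800·e^(0.0492t) = 5970·e^(0.189t)
19800/5970 = e^((0.189 − 0.0492)t) → ln(3.31658) = 0.1398·t
t = 1.19894 / 0.1398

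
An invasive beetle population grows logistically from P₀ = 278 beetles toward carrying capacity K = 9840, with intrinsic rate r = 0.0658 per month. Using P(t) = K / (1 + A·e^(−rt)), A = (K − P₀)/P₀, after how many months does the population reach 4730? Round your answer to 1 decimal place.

t ≈ 52.6 months

A = (9840 − 278)/278 = 34.39568
4730 = 9840/(1 + 34.39568·e^(−0.0658t)) → 1 + 34.39568·e^(−0.0658t) = 2.08034
e^(−0.0658t) = 0.031409 → t = ln(31.83788)/0.0658 = 3.46066/0.0658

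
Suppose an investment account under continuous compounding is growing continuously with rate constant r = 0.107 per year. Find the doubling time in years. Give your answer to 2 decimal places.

doubling time = ln(2) / |r| = 0.69315 / 0.107

doubling time ≈ 6.48 years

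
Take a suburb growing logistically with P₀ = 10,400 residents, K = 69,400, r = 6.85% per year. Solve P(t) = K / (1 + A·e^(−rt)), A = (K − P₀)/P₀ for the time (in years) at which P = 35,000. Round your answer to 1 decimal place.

t ≈ 25.6 years

A = (69400 − 10400)/10400 = 5.67308
35000 = 69400/(1 + 5.67308·e^(−0.0685t)) → 1 + 5.67308·e^(−0.0685t) = 1.98286
e^(−0.0685t) = 0.173249 → t = ln(5.77203)/0.0685 = 1.75302/0.0685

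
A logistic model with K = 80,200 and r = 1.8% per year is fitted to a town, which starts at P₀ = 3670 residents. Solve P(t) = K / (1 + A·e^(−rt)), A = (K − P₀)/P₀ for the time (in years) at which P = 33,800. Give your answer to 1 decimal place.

t ≈ 151.1 years

A = (80200 − 3670)/3670 = 20.85286
33800 = 80200/(1 + 20.85286·e^(−0.018t)) → 1 + 20.85286·e^(−0.018t) = 2.37278
e^(−0.018t) = 0.065832 → t = ln(15.19023)/0.018 = 2.72065/0.018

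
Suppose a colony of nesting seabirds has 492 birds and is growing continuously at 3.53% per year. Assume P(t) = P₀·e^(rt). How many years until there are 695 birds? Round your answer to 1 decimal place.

695 = 492 · e^(0.0353·t)
t = ln(695/492) / 0.0353 = ln(1.4126) / 0.0353 = 0.34543 / 0.0353

t ≈ 9.8 years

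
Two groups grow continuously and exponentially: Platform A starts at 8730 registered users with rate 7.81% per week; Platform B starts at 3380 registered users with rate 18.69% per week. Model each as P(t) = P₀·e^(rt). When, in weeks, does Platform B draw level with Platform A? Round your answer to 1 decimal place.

t ≈ 8.7 weeks

8730·e^(0.0781t) = 3380·e^(0.1869t)
8730/3380 = e^((0.1869 − 0.0781)t) → ln(2.58284) = 0.1088·t
t = 0.94889 / 0.1088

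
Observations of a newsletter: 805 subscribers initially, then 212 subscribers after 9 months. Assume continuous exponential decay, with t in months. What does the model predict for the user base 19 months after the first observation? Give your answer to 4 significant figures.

≈ 48.14 subscribers

r = ln(212/805) / 9 ≈ -0.148251 per month
P(19) = 805 · e^(-0.148251·19) = 805 · 0.0598 ≈ 48.14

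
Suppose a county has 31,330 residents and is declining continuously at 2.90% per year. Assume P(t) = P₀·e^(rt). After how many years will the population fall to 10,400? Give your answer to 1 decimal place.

t ≈ 38.0 years

10400 = 31330 · e^(-0.029·t)
t = ln(10400/31330) / -0.029 = ln(0.33195) / -0.029 = -1.10277 / -0.029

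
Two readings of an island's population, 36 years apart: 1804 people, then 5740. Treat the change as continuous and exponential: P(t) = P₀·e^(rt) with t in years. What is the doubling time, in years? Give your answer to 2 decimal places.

r = ln(5740/1804) / 36 = ln(3.18182) / 36 ≈ 0.032151 per year
doubling time = ln 2 / |r| = 0.69315 / 0.032151

doubling time ≈ 21.56 years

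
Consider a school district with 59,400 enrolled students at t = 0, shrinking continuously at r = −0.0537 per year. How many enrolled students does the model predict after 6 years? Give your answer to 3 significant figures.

≈ 43,000 enrolled students

P(6) = 59400 · e^(-0.0537·6) = 59400 · e^(-0.3222)
= 59400 · 0.72455 ≈ 43038.46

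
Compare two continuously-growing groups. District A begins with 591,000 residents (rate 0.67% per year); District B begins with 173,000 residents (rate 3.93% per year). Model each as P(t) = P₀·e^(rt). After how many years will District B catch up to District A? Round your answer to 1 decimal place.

591000·e^(0.0067t) = 173000·e^(0.0393t)
591000/173000 = e^((0.0393 − 0.0067)t) → ln(3.41618) = 0.0326·t
t = 1.22852 / 0.0326

t ≈ 37.7 years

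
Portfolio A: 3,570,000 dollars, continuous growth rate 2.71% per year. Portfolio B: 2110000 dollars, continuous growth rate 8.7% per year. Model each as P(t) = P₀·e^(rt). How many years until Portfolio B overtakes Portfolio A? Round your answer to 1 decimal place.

t ≈ 8.8 years

3570000·e^(0.0271t) = 2110000·e^(0.087t)
3570000/2110000 = e^((0.087 − 0.0271)t) → ln(1.69194) = 0.0599·t
t = 0.52588 / 0.0599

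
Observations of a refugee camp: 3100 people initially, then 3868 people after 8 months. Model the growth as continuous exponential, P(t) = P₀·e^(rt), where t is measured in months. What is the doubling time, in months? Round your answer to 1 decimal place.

doubling time ≈ 25.1 months

r = ln(3868/3100) / 8 = ln(1.24774) / 8 ≈ 0.027667 per month
doubling time = ln 2 / |r| = 0.69315 / 0.027667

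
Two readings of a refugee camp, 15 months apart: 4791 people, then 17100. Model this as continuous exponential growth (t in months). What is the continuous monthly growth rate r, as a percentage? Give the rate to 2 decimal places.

17100 = 4791 · e^(r·15)
e^(15r) = 17100/4791 = 3.56919
r = ln(3.56919) / 15 = 1.27234 / 15

r ≈ 8.48% per month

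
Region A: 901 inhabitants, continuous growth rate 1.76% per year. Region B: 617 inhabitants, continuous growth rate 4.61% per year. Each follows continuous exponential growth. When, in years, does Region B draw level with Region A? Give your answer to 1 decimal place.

901·e^(0.0176t) = 617·e^(0.0461t)
901/617 = e^((0.0461 − 0.0176)t) → ln(1.46029) = 0.0285·t
t = 0.37864 / 0.0285

t ≈ 13.3 years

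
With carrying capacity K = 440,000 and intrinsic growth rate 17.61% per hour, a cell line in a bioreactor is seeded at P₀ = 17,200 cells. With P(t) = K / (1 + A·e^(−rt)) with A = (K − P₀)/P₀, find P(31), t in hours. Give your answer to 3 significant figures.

A = (440000 − 17200)/17200 = 24.5814
P(31) = 440000 / (1 + 24.5814·e^(−0.1761·31)) = 440000 / (1 + 24.5814·0.004257)
= 440000 / 1.10465 ≈ 398315.31

≈ 398,000 cells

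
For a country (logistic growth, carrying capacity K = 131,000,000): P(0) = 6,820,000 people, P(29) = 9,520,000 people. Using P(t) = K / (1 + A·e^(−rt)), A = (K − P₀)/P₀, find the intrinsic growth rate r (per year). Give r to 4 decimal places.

A = (131000000 − 6820000)/6820000 = 18.20821
9520000 = 131000000/(1 + 18.20821·e^(−r·29)) → e^(−29r) = (13.7605 − 1)/18.20821 = 0.70081
r = −ln(0.70081)/29 = 0.35552/29

r ≈ 0.0123 per year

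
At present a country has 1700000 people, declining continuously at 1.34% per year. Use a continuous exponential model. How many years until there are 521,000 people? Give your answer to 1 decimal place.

521000 = 1700000 · e^(-0.0134·t)
t = ln(521000/1700000) / -0.0134 = ln(0.30647) / -0.0134 = -1.18263 / -0.0134

t ≈ 88.3 years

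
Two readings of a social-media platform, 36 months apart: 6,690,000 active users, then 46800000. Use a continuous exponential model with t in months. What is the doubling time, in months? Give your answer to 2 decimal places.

doubling time ≈ 12.83 months

r = ln(46800000/6690000) / 36 = ln(6.99552) / 36 ≈ 0.054035 per month
doubling time = ln 2 / |r| = 0.69315 / 0.054035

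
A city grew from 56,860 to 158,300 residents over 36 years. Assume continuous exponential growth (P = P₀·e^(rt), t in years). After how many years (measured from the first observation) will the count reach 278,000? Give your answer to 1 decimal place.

t ≈ 55.8 years

r = ln(158300/56860) / 36 ≈ 0.028442 per year
t = ln(278000/56860) / r = 1.58703 / 0.028442 ≈ 55.799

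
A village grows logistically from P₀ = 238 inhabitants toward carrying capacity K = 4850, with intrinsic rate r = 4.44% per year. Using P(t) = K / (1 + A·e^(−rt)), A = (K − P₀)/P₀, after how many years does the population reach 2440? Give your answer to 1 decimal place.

t ≈ 67.0 years

A = (4850 − 238)/238 = 19.37815
2440 = 4850/(1 + 19.37815·e^(−0.0444t)) → 1 + 19.37815·e^(−0.0444t) = 1.9877
e^(−0.0444t) = 0.05097 → t = ln(19.61937)/0.0444 = 2.97652/0.0444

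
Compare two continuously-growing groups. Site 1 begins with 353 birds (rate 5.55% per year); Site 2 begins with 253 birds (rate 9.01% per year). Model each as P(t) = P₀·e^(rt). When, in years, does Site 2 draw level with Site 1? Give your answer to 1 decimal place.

353·e^(0.0555t) = 253·e^(0.0901t)
353/253 = e^((0.0901 − 0.0555)t) → ln(1.39526) = 0.0346·t
t = 0.33308 / 0.0346

t ≈ 9.6 years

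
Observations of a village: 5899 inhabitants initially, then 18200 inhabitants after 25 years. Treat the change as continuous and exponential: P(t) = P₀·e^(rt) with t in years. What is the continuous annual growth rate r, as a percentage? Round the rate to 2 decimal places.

r ≈ 4.51% per year

18200 = 5899 · e^(r·25)
e^(25r) = 18200/5899 = 3.08527
r = ln(3.08527) / 25 = 1.12664 / 25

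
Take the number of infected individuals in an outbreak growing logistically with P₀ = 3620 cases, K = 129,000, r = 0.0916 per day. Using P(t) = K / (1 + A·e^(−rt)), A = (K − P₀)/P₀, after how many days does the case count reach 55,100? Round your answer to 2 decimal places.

t ≈ 35.49 days

A = (129000 − 3620)/3620 = 34.63536
55100 = 129000/(1 + 34.63536·e^(−0.0916t)) → 1 + 34.63536·e^(−0.0916t) = 2.3412
e^(−0.0916t) = 0.038723 → t = ln(25.8242)/0.0916 = 3.25131/0.0916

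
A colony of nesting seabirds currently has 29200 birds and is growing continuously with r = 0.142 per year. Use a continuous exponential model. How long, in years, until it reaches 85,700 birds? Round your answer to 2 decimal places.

85700 = 29200 · e^(0.142·t)
t = ln(85700/29200) / 0.142 = ln(2.93493) / 0.142 = 1.07668 / 0.142

t ≈ 7.58 years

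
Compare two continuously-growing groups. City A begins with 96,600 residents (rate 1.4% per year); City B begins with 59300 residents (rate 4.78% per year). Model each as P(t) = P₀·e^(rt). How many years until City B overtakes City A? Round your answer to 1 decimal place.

96600·e^(0.014t) = 59300·e^(0.0478t)
96600/59300 = e^((0.0478 − 0.014)t) → ln(1.62901) = 0.0338·t
t = 0.48797 / 0.0338

t ≈ 14.4 years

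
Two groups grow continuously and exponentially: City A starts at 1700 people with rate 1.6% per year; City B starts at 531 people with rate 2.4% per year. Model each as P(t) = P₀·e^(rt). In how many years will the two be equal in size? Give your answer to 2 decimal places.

t ≈ 145.45 years

1700·e^(0.016t) = 531·e^(0.024t)
1700/531 = e^((0.024 − 0.016)t) → ln(3.20151) = 0.008·t
t = 1.16362 / 0.008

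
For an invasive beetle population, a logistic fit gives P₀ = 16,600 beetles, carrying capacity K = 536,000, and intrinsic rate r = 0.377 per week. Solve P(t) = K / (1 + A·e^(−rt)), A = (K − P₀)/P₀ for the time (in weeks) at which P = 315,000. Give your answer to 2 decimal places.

A = (536000 − 16600)/16600 = 31.28916
315000 = 536000/(1 + 31.28916·e^(−0.377t)) → 1 + 31.28916·e^(−0.377t) = 1.70159
e^(−0.377t) = 0.022423 → t = ln(44.59767)/0.377 = 3.79768/0.377

t ≈ 10.07 weeks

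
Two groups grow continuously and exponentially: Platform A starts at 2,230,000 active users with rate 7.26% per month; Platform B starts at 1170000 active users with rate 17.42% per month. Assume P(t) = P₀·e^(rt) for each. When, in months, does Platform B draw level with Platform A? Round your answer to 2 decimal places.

2230000·e^(0.0726t) = 1170000·e^(0.1742t)
2230000/1170000 = e^((0.1742 − 0.0726)t) → ln(1.90598) = 0.1016·t
t = 0.645 / 0.1016

t ≈ 6.35 months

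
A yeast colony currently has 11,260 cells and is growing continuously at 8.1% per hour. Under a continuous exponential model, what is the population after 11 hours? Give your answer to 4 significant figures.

≈ 27,450 cells

P(11) = 11260 · e^(0.081·11) = 11260 · e^(0.891)
= 11260 · 2.43757 ≈ 27446.99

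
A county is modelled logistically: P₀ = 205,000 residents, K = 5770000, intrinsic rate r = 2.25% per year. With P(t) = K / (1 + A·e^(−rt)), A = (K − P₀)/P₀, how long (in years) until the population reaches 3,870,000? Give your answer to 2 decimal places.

A = (5770000 − 205000)/205000 = 27.14634
3870000 = 5770000/(1 + 27.14634·e^(−0.0225t)) → 1 + 27.14634·e^(−0.0225t) = 1.49096
e^(−0.0225t) = 0.018086 → t = ln(55.29281)/0.0225 = 4.01264/0.0225

t ≈ 178.34 years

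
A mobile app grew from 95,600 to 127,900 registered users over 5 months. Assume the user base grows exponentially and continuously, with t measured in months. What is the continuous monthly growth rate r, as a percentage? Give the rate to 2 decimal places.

r ≈ 5.82% per month

127900 = 95600 · e^(r·5)
e^(5r) = 127900/95600 = 1.33787
r = ln(1.33787) / 5 = 0.29108 / 5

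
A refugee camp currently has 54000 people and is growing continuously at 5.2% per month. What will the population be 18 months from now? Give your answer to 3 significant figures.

P(18) = 54000 · e^(0.052·18) = 54000 · e^(0.936)
= 54000 · 2.54976 ≈ 137687.15

≈ 138,000 people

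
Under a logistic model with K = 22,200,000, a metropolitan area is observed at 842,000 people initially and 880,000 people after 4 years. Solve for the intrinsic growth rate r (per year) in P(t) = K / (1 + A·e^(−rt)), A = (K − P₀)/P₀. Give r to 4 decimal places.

r ≈ 0.0115 per year

A = (22200000 − 842000)/842000 = 25.3658
880000 = 22200000/(1 + 25.3658·e^(−r·4)) → e^(−4r) = (25.22727 − 1)/25.3658 = 0.955116
r = −ln(0.955116)/4 = 0.04592/4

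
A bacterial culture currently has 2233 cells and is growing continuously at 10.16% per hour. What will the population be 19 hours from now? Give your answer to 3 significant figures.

≈ 15,400 cells

P(19) = 2233 · e^(0.1016·19) = 2233 · e^(1.9304)
= 2233 · 6.89227 ≈ 15390.43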